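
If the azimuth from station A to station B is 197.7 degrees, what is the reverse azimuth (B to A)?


back azimuth = (197.7 + 180) mod 360 = 17.7 degrees

17.7 degrees


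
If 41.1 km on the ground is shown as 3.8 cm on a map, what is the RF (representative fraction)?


ground = 41.1 km = 4110000 cm; RF denominator = ground / map = 4110000 / 3.8 ≈ 1081579; RF = 1:1081579

1:1081579


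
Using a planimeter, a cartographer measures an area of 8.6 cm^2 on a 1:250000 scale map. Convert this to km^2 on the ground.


ground_area = 8.6 * (250000/100)^2 = 53750000.0 m^2 = 53.75 km^2

53.75 km^2


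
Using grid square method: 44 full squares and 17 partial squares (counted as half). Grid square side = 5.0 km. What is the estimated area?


effective squares = 44 + 17 * 0.5 = 52.5
area = 52.5 * 25.0 = 1312.5 km^2

1312.5 km^2


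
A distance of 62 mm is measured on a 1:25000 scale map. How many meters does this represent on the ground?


ground = 62 mm * 25000 / 1000 = 1550.0 m

1550.0 m


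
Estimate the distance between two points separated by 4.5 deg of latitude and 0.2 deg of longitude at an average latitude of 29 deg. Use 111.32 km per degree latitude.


dlat_km = 4.5 * 111.32 = 500.94
dlon_km = 0.2 * 111.32 * cos(29) ≈ 19.473
dist = sqrt(500.94^2 + 19.473^2) ≈ 501.3 km

501.3 km


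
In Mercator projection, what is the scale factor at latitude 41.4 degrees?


SF = 1 / cos(41.4) = 1 / 0.750111 = 1.333

1.333


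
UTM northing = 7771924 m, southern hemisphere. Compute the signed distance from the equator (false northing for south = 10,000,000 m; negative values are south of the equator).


For southern: actual = 7771924 - 10000000 = -2228076 m

-2228076 m


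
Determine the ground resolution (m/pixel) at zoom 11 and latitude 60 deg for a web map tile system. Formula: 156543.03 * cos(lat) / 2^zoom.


res = 156543.03 * cos(60) / 2^11 = 156543.03 * 0.5 / 2048 = 38.22 m/pixel

38.22 m/pixel


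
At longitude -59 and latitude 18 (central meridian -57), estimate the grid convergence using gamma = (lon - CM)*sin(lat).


gamma = (-59 - -57) * sin(18) = -2 * 0.309017 = -0.618 degrees

-0.618 degrees


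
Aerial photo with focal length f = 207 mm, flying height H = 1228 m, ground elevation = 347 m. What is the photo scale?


scale = f / (H - h) = 207 mm / 881 m = 207 / 881000 = 1:4256

1:4256


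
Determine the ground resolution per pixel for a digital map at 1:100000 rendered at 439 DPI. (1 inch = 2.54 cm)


pixel_cm = 2.54 / 439 ≈ 0.005786 cm
ground = pixel_cm * 100000 / 100 = 2.54 * 100000 / (439 * 100) = 254000 / 43900 ≈ 5.79 m

5.79 m


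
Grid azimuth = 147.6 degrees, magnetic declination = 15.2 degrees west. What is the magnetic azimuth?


magnetic azimuth = grid azimuth - declination (east +ve)
mag_az = 147.6 - -15.2 = 162.8 degrees

162.8 degrees


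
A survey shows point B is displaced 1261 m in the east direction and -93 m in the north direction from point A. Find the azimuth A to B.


az = atan2(1261, -93) = 94.2 deg
adjusted to 0-360: 94.2 degrees

94.2 degrees


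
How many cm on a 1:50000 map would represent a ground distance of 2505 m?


map_cm = 2505 * 100 / 50000 = 5.01 cm

5.01 cm


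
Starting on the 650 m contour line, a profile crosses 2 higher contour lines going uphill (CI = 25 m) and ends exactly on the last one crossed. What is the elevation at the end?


elevation = 650 + 2 * 25 = 700 m

700 m


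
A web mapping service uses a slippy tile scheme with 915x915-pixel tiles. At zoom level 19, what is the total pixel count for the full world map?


tiles per axis = 2^19 = 524288
total tiles = 524288^2 = 274877906944
pixels per axis = 524288 * 915 = 479723520
total pixels = 479723520^2 = 230134655641190400

230134655641190400 pixels


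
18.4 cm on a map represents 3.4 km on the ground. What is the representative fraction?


ground = 3.4 km = 340000 cm; RF denominator = ground / map = 340000 / 18.4 ≈ 18478; RF = 1:18478

1:18478


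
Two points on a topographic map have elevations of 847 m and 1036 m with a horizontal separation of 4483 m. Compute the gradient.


gradient = (1036 - 847) / 4483 = 189 / 4483 = 0.0422

0.0422


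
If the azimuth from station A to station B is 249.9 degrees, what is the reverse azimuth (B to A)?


back azimuth = (249.9 + 180) mod 360 = 69.9 degrees

69.9 degrees


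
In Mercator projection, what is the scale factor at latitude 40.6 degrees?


SF = 1 / cos(40.6) = 1 / 0.759271 = 1.317

1.317


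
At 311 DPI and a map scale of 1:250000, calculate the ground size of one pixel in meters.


pixel_cm = 2.54 / 311 ≈ 0.008167 cm
ground = pixel_cm * 250000 / 100 = 2.54 * 250000 / (311 * 100) = 635000 / 31100 ≈ 20.42 m

20.42 m


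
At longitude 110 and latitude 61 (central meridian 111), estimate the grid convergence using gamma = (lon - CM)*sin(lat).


gamma = (110 - 111) * sin(61) = -1 * 0.87462 = -0.875 degrees

-0.875 degrees


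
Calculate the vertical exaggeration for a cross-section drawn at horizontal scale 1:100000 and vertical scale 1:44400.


VE = horizontal_scale / vertical_scale = 100000 / 44400 ≈ 2.3

2.3x


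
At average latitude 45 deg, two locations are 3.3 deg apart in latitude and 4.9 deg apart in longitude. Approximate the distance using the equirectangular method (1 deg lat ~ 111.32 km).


dlat_km = 3.3 * 111.32 = 367.356
dlon_km = 4.9 * 111.32 * cos(45) ≈ 385.704
dist = sqrt(367.356^2 + 385.704^2) ≈ 532.7 km

532.7 km


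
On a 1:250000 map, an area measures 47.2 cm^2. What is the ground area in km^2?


ground_area = 47.2 * (250000/100)^2 = 295000000.0 m^2 = 295.0 km^2

295.0 km^2


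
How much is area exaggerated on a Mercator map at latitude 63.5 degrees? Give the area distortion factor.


area_distortion = 1/cos^2(63.5) = 5.023

5.023


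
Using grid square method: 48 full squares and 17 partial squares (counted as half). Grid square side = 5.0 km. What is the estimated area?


effective squares = 48 + 17 * 0.5 = 56.5
area = 56.5 * 25.0 = 1412.5 km^2

1412.5 km^2


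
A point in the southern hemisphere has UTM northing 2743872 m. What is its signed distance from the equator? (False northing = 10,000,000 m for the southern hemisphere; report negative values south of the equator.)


For southern: actual = 2743872 - 10000000 = -7256128 m

-7256128 m


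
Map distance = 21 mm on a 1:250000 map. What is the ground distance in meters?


ground = 21 mm * 250000 / 1000 = 5250.0 m

5250.0 m


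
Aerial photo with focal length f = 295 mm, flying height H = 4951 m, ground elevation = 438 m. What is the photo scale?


scale = f / (H - h) = 295 mm / 4513 m = 295 / 4513000 = 1:15298

1:15298


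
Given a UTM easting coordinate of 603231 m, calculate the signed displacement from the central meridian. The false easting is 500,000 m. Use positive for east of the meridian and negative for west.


displacement = 603231 - 500000 = 103231 m

103231 m


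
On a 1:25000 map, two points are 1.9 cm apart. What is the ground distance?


ground = 1.9 cm * 25000 / 100 = 475.0 m

475.0 m


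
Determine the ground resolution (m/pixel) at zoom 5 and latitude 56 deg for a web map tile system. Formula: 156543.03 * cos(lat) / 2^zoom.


res = 156543.03 * cos(56) / 2^5 = 156543.03 * 0.5591929 / 32 = 2735.55 m/pixel

2735.55 m/pixel


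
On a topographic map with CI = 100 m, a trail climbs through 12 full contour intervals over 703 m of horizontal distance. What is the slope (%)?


elevation change = 12 * 100 = 1200 m
slope = 1200 / 703 * 100 = 170.7%

170.7%


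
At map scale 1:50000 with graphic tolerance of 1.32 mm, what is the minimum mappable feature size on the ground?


ground = 1.32 mm * 50000 / 1000 = 66.0 m

66.0 m


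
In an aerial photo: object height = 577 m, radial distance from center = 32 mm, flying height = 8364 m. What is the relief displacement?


d = h * r / H = 577 * 32 / 8364 = 2.21 mm

2.21 mm


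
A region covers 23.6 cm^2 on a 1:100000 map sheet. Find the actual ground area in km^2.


ground_area = 23.6 * (100000/100)^2 = 23600000.0 m^2 = 23.6 km^2

23.6 km^2


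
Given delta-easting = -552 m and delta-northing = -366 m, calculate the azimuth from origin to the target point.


az = atan2(-552, -366) = -123.5 deg
adjusted to 0-360: 236.5 degrees

236.5 degrees


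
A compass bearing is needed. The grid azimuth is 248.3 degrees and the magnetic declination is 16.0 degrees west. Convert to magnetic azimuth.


magnetic azimuth = grid azimuth - declination (east +ve)
mag_az = 248.3 - -16.0 = 264.3 degrees

264.3 degrees


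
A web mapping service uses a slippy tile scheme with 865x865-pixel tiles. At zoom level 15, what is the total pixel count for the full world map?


tiles per axis = 2^15 = 32768
total tiles = 32768^2 = 1073741824
pixels per axis = 32768 * 865 = 28344320
total pixels = 28344320^2 = 803400476262400

803400476262400 pixels


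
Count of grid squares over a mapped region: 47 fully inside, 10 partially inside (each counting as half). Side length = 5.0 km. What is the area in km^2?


effective squares = 47 + 10 * 0.5 = 52.0
area = 52.0 * 25.0 = 1300.0 km^2

1300.0 km^2


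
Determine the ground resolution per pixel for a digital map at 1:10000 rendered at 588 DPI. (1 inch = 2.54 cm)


pixel_cm = 2.54 / 588 ≈ 0.00432 cm
ground = pixel_cm * 10000 / 100 = 2.54 * 10000 / (588 * 100) = 25400 / 58800 ≈ 0.43 m

0.43 m


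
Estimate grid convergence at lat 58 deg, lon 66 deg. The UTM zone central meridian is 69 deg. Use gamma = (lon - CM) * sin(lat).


gamma = (66 - 69) * sin(58) = -3 * 0.848048 = -2.544 degrees

-2.544 degrees


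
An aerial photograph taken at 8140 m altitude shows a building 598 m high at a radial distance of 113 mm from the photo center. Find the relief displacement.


d = h * r / H = 598 * 113 / 8140 = 8.3 mm

8.3 mm


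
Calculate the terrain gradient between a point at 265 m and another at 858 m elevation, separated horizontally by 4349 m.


gradient = (858 - 265) / 4349 = 593 / 4349 = 0.1364

0.1364


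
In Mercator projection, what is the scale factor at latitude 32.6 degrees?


SF = 1 / cos(32.6) = 1 / 0.842452 = 1.187

1.187


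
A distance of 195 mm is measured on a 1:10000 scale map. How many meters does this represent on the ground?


ground = 195 mm * 10000 / 1000 = 1950.0 m

1950.0 m


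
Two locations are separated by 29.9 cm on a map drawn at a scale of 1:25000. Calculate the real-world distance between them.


ground = 29.9 cm * 25000 / 100 = 7475.0 m = 7.475 km

7.475 km


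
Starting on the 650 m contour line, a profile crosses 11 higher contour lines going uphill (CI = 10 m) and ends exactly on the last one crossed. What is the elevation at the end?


elevation = 650 + 11 * 10 = 760 m

760 m


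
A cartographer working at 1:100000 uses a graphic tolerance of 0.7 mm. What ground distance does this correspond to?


ground = 0.7 mm * 100000 / 1000 = 70.0 m

70.0 m


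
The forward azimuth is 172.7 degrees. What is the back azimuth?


back azimuth = (172.7 + 180) mod 360 = 352.7 degrees

352.7 degrees


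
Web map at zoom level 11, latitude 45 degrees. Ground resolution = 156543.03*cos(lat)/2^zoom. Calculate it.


res = 156543.03 * cos(45) / 2^11 = 156543.03 * 0.70710678 / 2048 = 54.05 m/pixel

54.05 m/pixel


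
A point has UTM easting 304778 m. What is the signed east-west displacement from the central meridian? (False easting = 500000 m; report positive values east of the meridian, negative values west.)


displacement = 304778 - 500000 = -195222 m

-195222 m


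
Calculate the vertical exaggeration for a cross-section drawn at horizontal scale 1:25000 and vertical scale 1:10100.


VE = horizontal_scale / vertical_scale = 25000 / 10100 ≈ 2.5

2.5x


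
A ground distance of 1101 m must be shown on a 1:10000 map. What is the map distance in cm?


map_cm = 1101 * 100 / 10000 = 11.01 cm

11.01 cm


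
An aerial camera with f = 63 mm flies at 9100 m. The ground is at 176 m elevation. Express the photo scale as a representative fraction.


scale = f / (H - h) = 63 mm / 8924 m = 63 / 8924000 = 1:141651

1:141651


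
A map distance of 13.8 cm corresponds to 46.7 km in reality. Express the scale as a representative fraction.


ground = 46.7 km = 4670000 cm; RF denominator = ground / map = 4670000 / 13.8 ≈ 338406; RF = 1:338406

1:338406


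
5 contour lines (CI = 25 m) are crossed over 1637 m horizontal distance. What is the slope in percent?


elevation change = 5 * 25 = 125 m
slope = 125 / 1637 * 100 = 7.6%

7.6%


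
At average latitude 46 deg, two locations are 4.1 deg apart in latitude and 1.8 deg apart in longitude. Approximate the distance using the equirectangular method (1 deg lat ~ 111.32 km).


dlat_km = 4.1 * 111.32 = 456.412
dlon_km = 1.8 * 111.32 * cos(46) ≈ 139.193
dist = sqrt(456.412^2 + 139.193^2) ≈ 477.2 km

477.2 km


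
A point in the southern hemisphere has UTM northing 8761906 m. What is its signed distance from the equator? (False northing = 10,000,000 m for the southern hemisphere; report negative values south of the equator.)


For southern: actual = 8761906 - 10000000 = -1238094 m

-1238094 m


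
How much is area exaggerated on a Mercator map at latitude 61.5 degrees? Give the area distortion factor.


area_distortion = 1/cos^2(61.5) = 4.392

4.392


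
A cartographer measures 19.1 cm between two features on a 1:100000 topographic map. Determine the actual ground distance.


ground = 19.1 cm * 100000 / 100 = 19100.0 m = 19.1 km

19.1 km


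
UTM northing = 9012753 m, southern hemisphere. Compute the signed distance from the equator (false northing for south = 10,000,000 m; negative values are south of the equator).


For southern: actual = 9012753 - 10000000 = -987247 m

-987247 m


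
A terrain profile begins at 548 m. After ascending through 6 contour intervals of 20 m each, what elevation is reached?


elevation = 548 + 6 * 20 = 668 m

668 m


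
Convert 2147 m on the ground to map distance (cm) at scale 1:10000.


map_cm = 2147 * 100 / 10000 = 21.47 cm

21.47 cm


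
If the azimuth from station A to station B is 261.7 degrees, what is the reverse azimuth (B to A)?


back azimuth = (261.7 + 180) mod 360 = 81.7 degrees

81.7 degrees


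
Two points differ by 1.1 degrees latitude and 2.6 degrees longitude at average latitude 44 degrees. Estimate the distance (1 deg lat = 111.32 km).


dlat_km = 1.1 * 111.32 = 122.452
dlon_km = 2.6 * 111.32 * cos(44) ≈ 208.2
dist = sqrt(122.452^2 + 208.2^2) ≈ 241.5 km

241.5 km


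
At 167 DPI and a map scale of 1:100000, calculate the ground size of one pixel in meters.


pixel_cm = 2.54 / 167 ≈ 0.01521 cm
ground = pixel_cm * 100000 / 100 = 2.54 * 100000 / (167 * 100) = 254000 / 16700 ≈ 15.21 m

15.21 m


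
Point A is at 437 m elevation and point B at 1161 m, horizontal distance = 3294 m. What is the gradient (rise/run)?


gradient = (1161 - 437) / 3294 = 724 / 3294 = 0.2198

0.2198


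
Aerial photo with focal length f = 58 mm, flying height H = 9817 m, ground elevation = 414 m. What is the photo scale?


scale = f / (H - h) = 58 mm / 9403 m = 58 / 9403000 = 1:162121

1:162121


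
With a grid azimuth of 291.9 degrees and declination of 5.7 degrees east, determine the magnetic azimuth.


magnetic azimuth = grid azimuth - declination (east +ve)
mag_az = 291.9 - 5.7 = 286.2 degrees

286.2 degrees


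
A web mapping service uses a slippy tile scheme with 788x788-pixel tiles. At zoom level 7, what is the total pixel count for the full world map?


tiles per axis = 2^7 = 128
total tiles = 128^2 = 16384
pixels per axis = 128 * 788 = 100864
total pixels = 100864^2 = 10173546496

10173546496 pixels


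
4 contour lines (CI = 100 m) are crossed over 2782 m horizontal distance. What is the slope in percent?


elevation change = 4 * 100 = 400 m
slope = 400 / 2782 * 100 = 14.4%

14.4%


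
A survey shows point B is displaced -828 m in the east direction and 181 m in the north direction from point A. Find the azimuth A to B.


az = atan2(-828, 181) = -77.7 deg
adjusted to 0-360: 282.3 degrees

282.3 degrees


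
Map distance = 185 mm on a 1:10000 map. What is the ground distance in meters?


ground = 185 mm * 10000 / 1000 = 1850.0 m

1850.0 m


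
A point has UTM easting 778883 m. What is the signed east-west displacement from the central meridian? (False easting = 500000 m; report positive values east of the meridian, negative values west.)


displacement = 778883 - 500000 = 278883 m

278883 m


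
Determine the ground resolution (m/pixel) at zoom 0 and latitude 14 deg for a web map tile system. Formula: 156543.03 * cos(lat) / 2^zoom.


res = 156543.03 * cos(14) / 2^0 = 156543.03 * 0.97029573 / 1 = 151893.03 m/pixel

151893.03 m/pixel


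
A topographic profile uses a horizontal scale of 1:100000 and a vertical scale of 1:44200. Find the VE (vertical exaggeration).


VE = horizontal_scale / vertical_scale = 100000 / 44200 ≈ 2.3

2.3x


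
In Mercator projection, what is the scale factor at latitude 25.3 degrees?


SF = 1 / cos(25.3) = 1 / 0.904083 = 1.106

1.106


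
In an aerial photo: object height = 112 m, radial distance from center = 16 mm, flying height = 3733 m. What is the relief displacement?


d = h * r / H = 112 * 16 / 3733 = 0.48 mm

0.48 mm


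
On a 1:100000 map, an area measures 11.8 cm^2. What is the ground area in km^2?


ground_area = 11.8 * (100000/100)^2 = 11800000.0 m^2 = 11.8 km^2

11.8 km^2


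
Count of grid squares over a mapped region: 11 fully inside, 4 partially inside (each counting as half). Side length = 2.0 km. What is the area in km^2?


effective squares = 11 + 4 * 0.5 = 13.0
area = 13.0 * 4.0 = 52.0 km^2

52.0 km^2


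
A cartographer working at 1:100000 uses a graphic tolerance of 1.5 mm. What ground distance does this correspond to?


ground = 1.5 mm * 100000 / 1000 = 150.0 m

150.0 m


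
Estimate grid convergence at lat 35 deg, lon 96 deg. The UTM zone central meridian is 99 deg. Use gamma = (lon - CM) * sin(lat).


gamma = (96 - 99) * sin(35) = -3 * 0.573576 = -1.721 degrees

-1.721 degrees


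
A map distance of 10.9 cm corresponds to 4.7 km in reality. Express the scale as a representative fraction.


ground = 4.7 km = 470000 cm; RF denominator = ground / map = 470000 / 10.9 ≈ 43119; RF = 1:43119

1:43119


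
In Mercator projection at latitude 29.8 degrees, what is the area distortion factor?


area_distortion = 1/cos^2(29.8) = 1.328

1.328


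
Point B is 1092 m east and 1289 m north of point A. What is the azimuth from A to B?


az = atan2(1092, 1289) = 40.3 deg
adjusted to 0-360: 40.3 degrees

40.3 degrees


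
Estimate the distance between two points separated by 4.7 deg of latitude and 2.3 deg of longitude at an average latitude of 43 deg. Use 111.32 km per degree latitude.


dlat_km = 4.7 * 111.32 = 523.204
dlon_km = 2.3 * 111.32 * cos(43) ≈ 187.253
dist = sqrt(523.204^2 + 187.253^2) ≈ 555.7 km

555.7 km


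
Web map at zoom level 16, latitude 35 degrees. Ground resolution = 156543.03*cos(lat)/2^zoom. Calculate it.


res = 156543.03 * cos(35) / 2^16 = 156543.03 * 0.81915204 / 65536 = 1.96 m/pixel

1.96 m/pixel


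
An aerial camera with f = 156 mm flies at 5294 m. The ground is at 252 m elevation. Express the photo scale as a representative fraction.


scale = f / (H - h) = 156 mm / 5042 m = 156 / 5042000 = 1:32321

1:32321


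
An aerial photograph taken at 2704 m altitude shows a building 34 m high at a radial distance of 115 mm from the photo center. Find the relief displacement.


d = h * r / H = 34 * 115 / 2704 = 1.45 mm

1.45 mm


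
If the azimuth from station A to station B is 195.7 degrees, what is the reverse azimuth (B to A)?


back azimuth = (195.7 + 180) mod 360 = 15.7 degrees

15.7 degrees


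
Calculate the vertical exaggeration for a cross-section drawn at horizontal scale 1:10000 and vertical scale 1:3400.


VE = horizontal_scale / vertical_scale = 10000 / 3400 ≈ 2.9

2.9x


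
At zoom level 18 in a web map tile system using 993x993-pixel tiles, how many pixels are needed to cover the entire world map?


tiles per axis = 2^18 = 262144
total tiles = 262144^2 = 68719476736
pixels per axis = 262144 * 993 = 260308992
total pixels = 260308992^2 = 67760771316056064

67760771316056064 pixels


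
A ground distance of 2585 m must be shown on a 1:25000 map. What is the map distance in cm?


map_cm = 2585 * 100 / 25000 = 10.34 cm

10.34 cm


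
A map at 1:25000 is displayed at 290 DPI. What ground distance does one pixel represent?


pixel_cm = 2.54 / 290 ≈ 0.008759 cm
ground = pixel_cm * 25000 / 100 = 2.54 * 25000 / (290 * 100) = 63500 / 29000 ≈ 2.19 m

2.19 m


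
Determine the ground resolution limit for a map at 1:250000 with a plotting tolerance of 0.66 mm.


ground = 0.66 mm * 250000 / 1000 = 165.0 m

165.0 m


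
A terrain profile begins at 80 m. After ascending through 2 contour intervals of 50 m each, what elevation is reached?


elevation = 80 + 2 * 50 = 180 m

180 m


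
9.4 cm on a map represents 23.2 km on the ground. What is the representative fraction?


ground = 23.2 km = 2320000 cm; RF denominator = ground / map = 2320000 / 9.4 ≈ 246809; RF = 1:246809

1:246809


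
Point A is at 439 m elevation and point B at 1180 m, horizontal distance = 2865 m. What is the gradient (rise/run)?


gradient = (1180 - 439) / 2865 = 741 / 2865 = 0.2586

0.2586


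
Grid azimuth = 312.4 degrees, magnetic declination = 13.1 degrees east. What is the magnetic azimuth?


magnetic azimuth = grid azimuth - declination (east +ve)
mag_az = 312.4 - 13.1 = 299.3 degrees

299.3 degrees


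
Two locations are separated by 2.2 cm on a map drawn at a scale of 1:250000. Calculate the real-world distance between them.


ground = 2.2 cm * 250000 / 100 = 5500.0 m = 5.5 km

5.5 km


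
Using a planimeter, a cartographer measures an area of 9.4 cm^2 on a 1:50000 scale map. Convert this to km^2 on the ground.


ground_area = 9.4 * (50000/100)^2 = 2350000.0 m^2 = 2.35 km^2

2.35 km^2


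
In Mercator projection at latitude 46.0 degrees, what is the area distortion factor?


area_distortion = 1/cos^2(46.0) = 2.072

2.072


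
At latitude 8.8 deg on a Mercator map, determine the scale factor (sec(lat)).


SF = 1 / cos(8.8) = 1 / 0.988228 = 1.012

1.012


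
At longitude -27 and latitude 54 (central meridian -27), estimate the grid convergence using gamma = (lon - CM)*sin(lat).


gamma = (-27 - -27) * sin(54) = 0 * 0.809017 = 0.0 degrees

0.0 degrees


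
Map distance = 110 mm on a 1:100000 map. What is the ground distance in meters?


ground = 110 mm * 100000 / 1000 = 11000.0 m

11000.0 m


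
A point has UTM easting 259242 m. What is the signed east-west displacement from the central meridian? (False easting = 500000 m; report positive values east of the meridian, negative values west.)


displacement = 259242 - 500000 = -240758 m

-240758 m


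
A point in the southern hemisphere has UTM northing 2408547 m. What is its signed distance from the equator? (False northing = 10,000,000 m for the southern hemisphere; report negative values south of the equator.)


For southern: actual = 2408547 - 10000000 = -7591453 m

-7591453 m


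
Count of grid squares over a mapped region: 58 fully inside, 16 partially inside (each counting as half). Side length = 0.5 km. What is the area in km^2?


effective squares = 58 + 16 * 0.5 = 66.0
area = 66.0 * 0.25 = 16.5 km^2

16.5 km^2


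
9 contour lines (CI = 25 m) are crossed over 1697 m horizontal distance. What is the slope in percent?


elevation change = 9 * 25 = 225 m
slope = 225 / 1697 * 100 = 13.3%

13.3%


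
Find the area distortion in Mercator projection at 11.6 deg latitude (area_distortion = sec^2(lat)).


area_distortion = 1/cos^2(11.6) = 1.042

1.042


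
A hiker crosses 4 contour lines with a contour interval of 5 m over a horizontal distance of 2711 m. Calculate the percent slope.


elevation change = 4 * 5 = 20 m
slope = 20 / 2711 * 100 = 0.7%

0.7%


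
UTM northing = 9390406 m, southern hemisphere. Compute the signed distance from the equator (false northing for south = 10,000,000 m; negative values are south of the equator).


For southern: actual = 9390406 - 10000000 = -609594 m

-609594 m


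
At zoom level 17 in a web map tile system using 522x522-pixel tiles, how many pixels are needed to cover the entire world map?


tiles per axis = 2^17 = 131072
total tiles = 131072^2 = 17179869184
pixels per axis = 131072 * 522 = 68419584
total pixels = 68419584^2 = 4681239474733056

4681239474733056 pixels


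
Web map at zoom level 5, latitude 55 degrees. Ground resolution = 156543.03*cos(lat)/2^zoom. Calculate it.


res = 156543.03 * cos(55) / 2^5 = 156543.03 * 0.57357644 / 32 = 2805.92 m/pixel

2805.92 m/pixel


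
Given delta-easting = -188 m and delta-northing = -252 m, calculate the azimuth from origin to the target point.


az = atan2(-188, -252) = -143.3 deg
adjusted to 0-360: 216.7 degrees

216.7 degrees


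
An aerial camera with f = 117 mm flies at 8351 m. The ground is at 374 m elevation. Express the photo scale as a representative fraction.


scale = f / (H - h) = 117 mm / 7977 m = 117 / 7977000 = 1:68179

1:68179


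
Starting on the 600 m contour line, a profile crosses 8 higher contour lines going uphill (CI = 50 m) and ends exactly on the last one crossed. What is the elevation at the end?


elevation = 600 + 8 * 50 = 1000 m

1000 m


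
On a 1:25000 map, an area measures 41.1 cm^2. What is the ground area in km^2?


ground_area = 41.1 * (25000/100)^2 = 2568750.0 m^2 = 2.56875 km^2 ≈ 2.569 km^2

2.569 km^2


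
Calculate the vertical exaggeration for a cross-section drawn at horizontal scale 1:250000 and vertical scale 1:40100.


VE = horizontal_scale / vertical_scale = 250000 / 40100 ≈ 6.2

6.2x


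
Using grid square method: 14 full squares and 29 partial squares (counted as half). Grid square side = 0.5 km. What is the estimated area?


effective squares = 14 + 29 * 0.5 = 28.5
area = 28.5 * 0.25 = 7.125 km^2

7.125 km^2


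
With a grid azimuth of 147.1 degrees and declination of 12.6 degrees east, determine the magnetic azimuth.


magnetic azimuth = grid azimuth - declination (east +ve)
mag_az = 147.1 - 12.6 = 134.5 degrees

134.5 degrees


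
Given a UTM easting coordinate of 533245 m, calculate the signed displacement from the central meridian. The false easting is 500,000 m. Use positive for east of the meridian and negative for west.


displacement = 533245 - 500000 = 33245 m

33245 m


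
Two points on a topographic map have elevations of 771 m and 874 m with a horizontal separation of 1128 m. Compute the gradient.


gradient = (874 - 771) / 1128 = 103 / 1128 = 0.0913

0.0913


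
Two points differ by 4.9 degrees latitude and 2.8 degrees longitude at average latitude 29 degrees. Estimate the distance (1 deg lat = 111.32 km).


dlat_km = 4.9 * 111.32 = 545.468
dlon_km = 2.8 * 111.32 * cos(29) ≈ 272.615
dist = sqrt(545.468^2 + 272.615^2) ≈ 609.8 km

609.8 km


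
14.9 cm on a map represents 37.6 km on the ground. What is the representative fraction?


ground = 37.6 km = 3760000 cm; RF denominator = ground / map = 3760000 / 14.9 ≈ 252349; RF = 1:252349

1:252349


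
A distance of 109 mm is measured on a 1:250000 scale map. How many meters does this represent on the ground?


ground = 109 mm * 250000 / 1000 = 27250.0 m

27250.0 m


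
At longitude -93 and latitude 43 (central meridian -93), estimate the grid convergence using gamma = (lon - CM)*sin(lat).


gamma = (-93 - -93) * sin(43) = 0 * 0.681998 = 0.0 degrees

0.0 degrees


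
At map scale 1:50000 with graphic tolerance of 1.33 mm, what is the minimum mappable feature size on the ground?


ground = 1.33 mm * 50000 / 1000 = 66.5 m

66.5 m


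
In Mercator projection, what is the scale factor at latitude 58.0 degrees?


SF = 1 / cos(58.0) = 1 / 0.529919 = 1.887

1.887


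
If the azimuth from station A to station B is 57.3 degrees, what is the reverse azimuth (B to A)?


back azimuth = (57.3 + 180) mod 360 = 237.3 degrees

237.3 degrees


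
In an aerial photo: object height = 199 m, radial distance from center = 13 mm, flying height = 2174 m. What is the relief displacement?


d = h * r / H = 199 * 13 / 2174 = 1.19 mm

1.19 mm


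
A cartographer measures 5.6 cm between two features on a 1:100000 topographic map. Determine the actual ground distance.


ground = 5.6 cm * 100000 / 100 = 5600.0 m = 5.6 km

5.6 km


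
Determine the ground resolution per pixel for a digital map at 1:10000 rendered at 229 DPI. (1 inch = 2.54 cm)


pixel_cm = 2.54 / 229 ≈ 0.011092 cm
ground = pixel_cm * 10000 / 100 = 2.54 * 10000 / (229 * 100) = 25400 / 22900 ≈ 1.11 m

1.11 m


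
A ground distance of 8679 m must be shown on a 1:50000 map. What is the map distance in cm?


map_cm = 8679 * 100 / 50000 = 17.358 cm ≈ 17.36 cm

17.36 cm


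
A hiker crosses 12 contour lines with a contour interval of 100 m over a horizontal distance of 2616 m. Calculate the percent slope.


elevation change = 12 * 100 = 1200 m
slope = 1200 / 2616 * 100 = 45.9%

45.9%


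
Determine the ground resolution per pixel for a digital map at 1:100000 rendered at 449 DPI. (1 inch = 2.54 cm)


pixel_cm = 2.54 / 449 ≈ 0.005657 cm
ground = pixel_cm * 100000 / 100 = 2.54 * 100000 / (449 * 100) = 254000 / 44900 ≈ 5.66 m

5.66 m


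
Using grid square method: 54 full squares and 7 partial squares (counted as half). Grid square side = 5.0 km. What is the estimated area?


effective squares = 54 + 7 * 0.5 = 57.5
area = 57.5 * 25.0 = 1437.5 km^2

1437.5 km^2


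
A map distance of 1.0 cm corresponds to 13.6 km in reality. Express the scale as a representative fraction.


ground = 13.6 km = 1360000 cm; RF denominator = ground / map = 1360000 / 1.0 = 1360000; RF = 1:1360000

1:1360000


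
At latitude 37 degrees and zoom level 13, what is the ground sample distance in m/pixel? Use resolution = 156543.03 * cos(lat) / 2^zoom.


res = 156543.03 * cos(37) / 2^13 = 156543.03 * 0.79863551 / 8192 = 15.26 m/pixel

15.26 m/pixel


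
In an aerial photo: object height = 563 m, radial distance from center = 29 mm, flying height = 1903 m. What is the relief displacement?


d = h * r / H = 563 * 29 / 1903 = 8.58 mm

8.58 mm


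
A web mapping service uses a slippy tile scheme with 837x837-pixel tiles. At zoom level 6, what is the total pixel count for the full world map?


tiles per axis = 2^6 = 64
total tiles = 64^2 = 4096
pixels per axis = 64 * 837 = 53568
total pixels = 53568^2 = 2869530624

2869530624 pixels


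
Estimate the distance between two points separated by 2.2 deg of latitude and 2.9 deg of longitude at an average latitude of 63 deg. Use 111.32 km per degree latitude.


dlat_km = 2.2 * 111.32 = 244.904
dlon_km = 2.9 * 111.32 * cos(63) ≈ 146.561
dist = sqrt(244.904^2 + 146.561^2) ≈ 285.4 km

285.4 km


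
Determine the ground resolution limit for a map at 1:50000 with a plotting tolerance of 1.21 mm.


ground = 1.21 mm * 50000 / 1000 = 60.5 m

60.5 m


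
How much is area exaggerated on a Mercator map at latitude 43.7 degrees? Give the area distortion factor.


area_distortion = 1/cos^2(43.7) = 1.913

1.913


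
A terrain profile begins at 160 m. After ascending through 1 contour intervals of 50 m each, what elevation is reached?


elevation = 160 + 1 * 50 = 210 m

210 m


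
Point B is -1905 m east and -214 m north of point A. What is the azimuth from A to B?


az = atan2(-1905, -214) = -96.4 deg
adjusted to 0-360: 263.6 degrees

263.6 degrees


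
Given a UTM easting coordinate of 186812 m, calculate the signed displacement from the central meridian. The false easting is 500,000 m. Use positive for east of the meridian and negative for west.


displacement = 186812 - 500000 = -313188 m

-313188 m


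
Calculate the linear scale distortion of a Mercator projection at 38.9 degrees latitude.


SF = 1 / cos(38.9) = 1 / 0.778243 = 1.285

1.285


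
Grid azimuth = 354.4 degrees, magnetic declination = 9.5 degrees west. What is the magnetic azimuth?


magnetic azimuth = grid azimuth - declination (east +ve)
mag_az = 354.4 - -9.5 = 3.9 degrees

3.9 degrees


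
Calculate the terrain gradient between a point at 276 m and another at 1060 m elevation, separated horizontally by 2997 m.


gradient = (1060 - 276) / 2997 = 784 / 2997 = 0.2616

0.2616


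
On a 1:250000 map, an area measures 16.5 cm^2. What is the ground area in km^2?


ground_area = 16.5 * (250000/100)^2 = 103125000.0 m^2 = 103.125 km^2

103.125 km^2


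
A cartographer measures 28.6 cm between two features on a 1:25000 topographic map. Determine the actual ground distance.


ground = 28.6 cm * 25000 / 100 = 7150.0 m = 7.15 km

7.15 km


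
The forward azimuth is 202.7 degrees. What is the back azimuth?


back azimuth = (202.7 + 180) mod 360 = 22.7 degrees

22.7 degrees


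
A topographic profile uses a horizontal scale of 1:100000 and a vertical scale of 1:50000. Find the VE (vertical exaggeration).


VE = horizontal_scale / vertical_scale = 100000 / 50000 = 2.0

2.0x


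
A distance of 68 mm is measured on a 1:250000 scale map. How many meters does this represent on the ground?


ground = 68 mm * 250000 / 1000 = 17000.0 m

17000.0 m


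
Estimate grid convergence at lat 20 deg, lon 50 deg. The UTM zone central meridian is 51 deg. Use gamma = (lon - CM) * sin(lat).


gamma = (50 - 51) * sin(20) = -1 * 0.34202 = -0.342 degrees

-0.342 degrees


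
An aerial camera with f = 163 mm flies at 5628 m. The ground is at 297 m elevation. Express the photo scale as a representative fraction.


scale = f / (H - h) = 163 mm / 5331 m = 163 / 5331000 = 1:32706

1:32706


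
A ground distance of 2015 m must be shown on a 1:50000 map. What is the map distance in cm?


map_cm = 2015 * 100 / 50000 = 4.03 cm

4.03 cm


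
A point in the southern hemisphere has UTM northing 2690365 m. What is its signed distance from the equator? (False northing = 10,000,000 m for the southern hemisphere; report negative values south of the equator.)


For southern: actual = 2690365 - 10000000 = -7309635 m

-7309635 m


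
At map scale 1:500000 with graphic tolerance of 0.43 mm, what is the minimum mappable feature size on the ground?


ground = 0.43 mm * 500000 / 1000 = 215.0 m

215.0 m


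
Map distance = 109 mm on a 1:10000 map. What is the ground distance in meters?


ground = 109 mm * 10000 / 1000 = 1090.0 m

1090.0 m


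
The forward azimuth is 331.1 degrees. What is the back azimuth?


back azimuth = (331.1 + 180) mod 360 = 151.1 degrees

151.1 degrees


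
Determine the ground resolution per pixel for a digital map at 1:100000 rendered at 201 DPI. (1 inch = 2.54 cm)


pixel_cm = 2.54 / 201 ≈ 0.012637 cm
ground = pixel_cm * 100000 / 100 = 2.54 * 100000 / (201 * 100) = 254000 / 20100 ≈ 12.64 m

12.64 m


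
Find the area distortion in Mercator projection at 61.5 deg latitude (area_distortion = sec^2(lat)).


area_distortion = 1/cos^2(61.5) = 4.392

4.392


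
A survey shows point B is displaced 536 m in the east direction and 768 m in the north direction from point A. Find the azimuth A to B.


az = atan2(536, 768) = 34.9 deg
adjusted to 0-360: 34.9 degrees

34.9 degrees


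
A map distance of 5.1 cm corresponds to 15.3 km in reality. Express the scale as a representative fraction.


ground = 15.3 km = 1530000 cm; RF denominator = ground / map = 1530000 / 5.1 = 300000; RF = 1:300000

1:300000


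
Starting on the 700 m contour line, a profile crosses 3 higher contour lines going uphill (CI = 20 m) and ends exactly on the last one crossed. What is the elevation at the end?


elevation = 700 + 3 * 20 = 760 m

760 m


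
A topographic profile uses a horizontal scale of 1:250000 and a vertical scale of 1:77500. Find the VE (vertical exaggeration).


VE = horizontal_scale / vertical_scale = 250000 / 77500 ≈ 3.2

3.2x


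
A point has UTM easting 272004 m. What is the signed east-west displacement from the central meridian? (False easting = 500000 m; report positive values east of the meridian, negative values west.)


displacement = 272004 - 500000 = -227996 m

-227996 m


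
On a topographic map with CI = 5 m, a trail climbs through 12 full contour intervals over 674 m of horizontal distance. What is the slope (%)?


elevation change = 12 * 5 = 60 m
slope = 60 / 674 * 100 = 8.9%

8.9%


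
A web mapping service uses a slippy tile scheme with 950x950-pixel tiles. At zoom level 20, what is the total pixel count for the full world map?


tiles per axis = 2^20 = 1048576
total tiles = 1048576^2 = 1099511627776
pixels per axis = 1048576 * 950 = 996147200
total pixels = 996147200^2 = 992309244067840000

992309244067840000 pixels


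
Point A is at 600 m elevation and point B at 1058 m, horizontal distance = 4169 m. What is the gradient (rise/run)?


gradient = (1058 - 600) / 4169 = 458 / 4169 = 0.1099

0.1099


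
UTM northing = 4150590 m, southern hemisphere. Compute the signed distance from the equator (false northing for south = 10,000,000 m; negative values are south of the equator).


For southern: actual = 4150590 - 10000000 = -5849410 m

-5849410 m


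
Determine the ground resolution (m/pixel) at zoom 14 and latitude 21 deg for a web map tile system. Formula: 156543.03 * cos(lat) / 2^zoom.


res = 156543.03 * cos(21) / 2^14 = 156543.03 * 0.93358043 / 16384 = 8.92 m/pixel

8.92 m/pixel


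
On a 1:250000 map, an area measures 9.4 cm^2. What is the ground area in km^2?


ground_area = 9.4 * (250000/100)^2 = 58750000.0 m^2 = 58.75 km^2

58.75 km^2


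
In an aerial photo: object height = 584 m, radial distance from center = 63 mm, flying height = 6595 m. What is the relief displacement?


d = h * r / H = 584 * 63 / 6595 = 5.58 mm

5.58 mm


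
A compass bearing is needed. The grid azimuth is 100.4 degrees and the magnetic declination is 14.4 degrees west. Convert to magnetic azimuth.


magnetic azimuth = grid azimuth - declination (east +ve)
mag_az = 100.4 - -14.4 = 114.8 degrees

114.8 degrees


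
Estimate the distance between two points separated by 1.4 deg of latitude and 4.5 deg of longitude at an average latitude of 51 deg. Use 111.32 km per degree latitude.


dlat_km = 1.4 * 111.32 = 155.848
dlon_km = 4.5 * 111.32 * cos(51) ≈ 315.252
dist = sqrt(155.848^2 + 315.252^2) ≈ 351.7 km

351.7 km


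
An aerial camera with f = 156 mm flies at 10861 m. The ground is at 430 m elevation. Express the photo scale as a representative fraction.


scale = f / (H - h) = 156 mm / 10431 m = 156 / 10431000 = 1:66865

1:66865


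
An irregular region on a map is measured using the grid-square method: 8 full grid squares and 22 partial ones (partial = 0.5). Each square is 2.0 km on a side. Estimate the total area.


effective squares = 8 + 22 * 0.5 = 19.0
area = 19.0 * 4.0 = 76.0 km^2

76.0 km^2


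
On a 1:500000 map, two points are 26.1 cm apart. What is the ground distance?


ground = 26.1 cm * 500000 / 100 = 130500.0 m = 130.5 km

130.5 km


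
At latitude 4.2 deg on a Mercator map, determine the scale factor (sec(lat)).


SF = 1 / cos(4.2) = 1 / 0.997314 = 1.003

1.003
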